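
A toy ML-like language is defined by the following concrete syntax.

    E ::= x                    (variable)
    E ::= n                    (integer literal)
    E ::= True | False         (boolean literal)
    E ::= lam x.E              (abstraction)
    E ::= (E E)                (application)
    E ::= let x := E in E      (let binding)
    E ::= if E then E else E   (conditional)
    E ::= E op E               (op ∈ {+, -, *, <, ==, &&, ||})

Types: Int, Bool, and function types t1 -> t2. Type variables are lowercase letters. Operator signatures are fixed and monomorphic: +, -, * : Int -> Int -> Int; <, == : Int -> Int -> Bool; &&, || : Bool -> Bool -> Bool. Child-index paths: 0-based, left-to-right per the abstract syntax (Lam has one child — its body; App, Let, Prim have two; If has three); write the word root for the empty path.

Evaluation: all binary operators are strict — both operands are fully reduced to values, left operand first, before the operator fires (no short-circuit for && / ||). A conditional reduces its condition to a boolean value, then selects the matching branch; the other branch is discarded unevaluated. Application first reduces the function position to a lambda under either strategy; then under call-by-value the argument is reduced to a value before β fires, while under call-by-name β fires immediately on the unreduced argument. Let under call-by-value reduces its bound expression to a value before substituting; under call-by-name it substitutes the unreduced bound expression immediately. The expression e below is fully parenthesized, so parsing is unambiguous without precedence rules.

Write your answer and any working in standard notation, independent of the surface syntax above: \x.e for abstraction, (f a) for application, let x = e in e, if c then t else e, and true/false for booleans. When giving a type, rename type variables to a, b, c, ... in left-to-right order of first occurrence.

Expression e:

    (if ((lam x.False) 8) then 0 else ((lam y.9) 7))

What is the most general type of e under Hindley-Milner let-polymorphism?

Answer: Int

Derivation:
\x._ : a -> Bool
  unify a -> Bool ~ Int -> b
  unify a ~ Int
  unify Bool ~ b
_ _ : Bool
  unify Bool ~ Bool
\y._ : c -> Int
  unify c -> Int ~ Int -> d
  unify c ~ Int
  unify Int ~ d
_ _ : Int
  unify Int ~ Int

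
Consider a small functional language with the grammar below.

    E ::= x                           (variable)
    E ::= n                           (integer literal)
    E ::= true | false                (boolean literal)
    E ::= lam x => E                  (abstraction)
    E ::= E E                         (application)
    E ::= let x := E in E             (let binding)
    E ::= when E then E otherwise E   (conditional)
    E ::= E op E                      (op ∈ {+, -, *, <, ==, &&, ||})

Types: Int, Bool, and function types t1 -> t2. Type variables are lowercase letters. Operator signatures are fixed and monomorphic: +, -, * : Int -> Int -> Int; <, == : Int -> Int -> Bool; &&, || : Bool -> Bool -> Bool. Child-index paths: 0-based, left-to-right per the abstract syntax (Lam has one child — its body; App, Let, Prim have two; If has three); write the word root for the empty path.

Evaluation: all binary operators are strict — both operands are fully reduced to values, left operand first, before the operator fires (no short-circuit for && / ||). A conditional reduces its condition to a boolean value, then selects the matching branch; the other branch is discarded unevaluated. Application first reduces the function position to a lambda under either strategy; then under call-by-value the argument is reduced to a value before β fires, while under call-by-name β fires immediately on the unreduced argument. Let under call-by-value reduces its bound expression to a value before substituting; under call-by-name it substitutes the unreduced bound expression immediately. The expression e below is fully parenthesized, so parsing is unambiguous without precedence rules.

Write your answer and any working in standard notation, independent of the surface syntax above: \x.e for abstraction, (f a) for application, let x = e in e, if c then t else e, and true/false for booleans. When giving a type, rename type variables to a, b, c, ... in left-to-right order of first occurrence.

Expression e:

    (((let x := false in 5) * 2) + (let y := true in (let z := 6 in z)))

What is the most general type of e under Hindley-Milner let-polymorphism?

Answer: Int

Working:
let x : Bool
  unify Int ~ Int
  unify Int ~ Int
  unify Int ~ Int
let y : Bool
let z : Int
z : Int
  unify Int ~ Int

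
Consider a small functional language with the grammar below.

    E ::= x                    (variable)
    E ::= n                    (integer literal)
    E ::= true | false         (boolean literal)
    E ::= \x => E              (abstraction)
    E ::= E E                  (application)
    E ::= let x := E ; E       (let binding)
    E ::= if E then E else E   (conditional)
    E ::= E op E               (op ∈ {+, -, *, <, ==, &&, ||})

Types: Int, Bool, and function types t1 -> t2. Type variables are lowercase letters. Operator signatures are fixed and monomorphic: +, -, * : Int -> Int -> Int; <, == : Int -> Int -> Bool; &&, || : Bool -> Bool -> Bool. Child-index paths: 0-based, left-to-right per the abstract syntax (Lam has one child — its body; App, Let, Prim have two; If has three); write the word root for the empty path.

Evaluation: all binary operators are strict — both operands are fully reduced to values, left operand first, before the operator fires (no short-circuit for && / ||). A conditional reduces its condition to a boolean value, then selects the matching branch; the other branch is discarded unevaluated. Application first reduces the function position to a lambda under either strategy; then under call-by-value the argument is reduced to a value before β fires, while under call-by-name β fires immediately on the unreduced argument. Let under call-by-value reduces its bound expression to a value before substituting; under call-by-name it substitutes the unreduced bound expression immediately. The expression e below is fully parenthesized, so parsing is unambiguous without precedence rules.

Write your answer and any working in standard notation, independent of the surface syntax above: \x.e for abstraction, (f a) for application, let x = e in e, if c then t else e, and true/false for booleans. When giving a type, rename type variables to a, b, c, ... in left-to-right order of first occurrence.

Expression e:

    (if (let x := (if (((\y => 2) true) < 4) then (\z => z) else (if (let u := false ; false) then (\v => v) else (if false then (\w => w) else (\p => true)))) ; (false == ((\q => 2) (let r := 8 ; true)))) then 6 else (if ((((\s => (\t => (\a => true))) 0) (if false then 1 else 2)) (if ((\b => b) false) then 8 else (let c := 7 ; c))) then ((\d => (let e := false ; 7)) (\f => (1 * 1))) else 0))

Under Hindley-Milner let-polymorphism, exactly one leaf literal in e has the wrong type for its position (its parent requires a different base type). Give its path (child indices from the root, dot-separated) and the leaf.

Answer: 0.1.0 : false

Trace:
\y._ : a -> Int
  unify a -> Int ~ Bool -> b
  unify a ~ Bool
  unify Int ~ b
_ _ : Int
  unify Int ~ Int
  unify Int ~ Int
  unify Bool ~ Bool
z : c
\z._ : c -> c
let u : Bool
  unify Bool ~ Bool
v : d
\v._ : d -> d
  unify Bool ~ Bool
w : e
\w._ : e -> e
\p._ : f -> Bool
  unify e -> e ~ f -> Bool
  unify e ~ f
  unify f ~ Bool
  unify d -> d ~ Bool -> Bool
  unify d ~ Bool
  unify Bool ~ Bool
  unify c -> c ~ Bool -> Bool
  unify c ~ Bool
  unify Bool ~ Bool
let x : Bool -> Bool
  unify Bool ~ Int
  FAIL: mismatch Bool ~ Int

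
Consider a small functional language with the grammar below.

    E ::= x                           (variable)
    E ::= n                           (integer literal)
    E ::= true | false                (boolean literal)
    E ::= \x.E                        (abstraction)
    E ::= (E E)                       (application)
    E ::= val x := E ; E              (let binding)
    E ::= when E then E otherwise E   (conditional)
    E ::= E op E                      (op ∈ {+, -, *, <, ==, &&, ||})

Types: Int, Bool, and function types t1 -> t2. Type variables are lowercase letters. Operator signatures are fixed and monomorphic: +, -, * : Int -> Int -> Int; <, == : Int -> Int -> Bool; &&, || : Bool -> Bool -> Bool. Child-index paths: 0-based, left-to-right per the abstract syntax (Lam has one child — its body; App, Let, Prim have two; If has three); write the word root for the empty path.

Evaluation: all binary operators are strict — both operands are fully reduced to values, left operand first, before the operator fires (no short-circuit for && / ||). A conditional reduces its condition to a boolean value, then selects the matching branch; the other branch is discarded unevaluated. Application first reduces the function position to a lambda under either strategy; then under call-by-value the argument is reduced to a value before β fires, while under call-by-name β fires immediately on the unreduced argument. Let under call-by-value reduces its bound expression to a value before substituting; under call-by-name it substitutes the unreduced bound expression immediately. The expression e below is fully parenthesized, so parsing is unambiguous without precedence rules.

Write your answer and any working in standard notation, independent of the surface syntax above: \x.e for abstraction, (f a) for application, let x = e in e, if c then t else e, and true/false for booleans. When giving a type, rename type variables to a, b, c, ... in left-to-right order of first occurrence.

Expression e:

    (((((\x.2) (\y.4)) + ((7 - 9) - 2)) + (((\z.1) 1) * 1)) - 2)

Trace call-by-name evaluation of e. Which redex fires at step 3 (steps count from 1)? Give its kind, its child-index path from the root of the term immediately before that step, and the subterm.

Answer: delta at 0.0.1 : (-2 - 2)

Derivation:
step 0: (((((\x.2) (\y.4)) + ((7 - 9) - 2)) + (((\z.1) 1) * 1)) - 2)
step 1: [beta@0.0.0] (((2 + ((7 - 9) - 2)) + (((\z.1) 1) * 1)) - 2)
step 2: [delta@0.0.1.0] (((2 + (-2 - 2)) + (((\z.1) 1) * 1)) - 2)
step 3: [delta@0.0.1] (((2 + -4) + (((\z.1) 1) * 1)) - 2)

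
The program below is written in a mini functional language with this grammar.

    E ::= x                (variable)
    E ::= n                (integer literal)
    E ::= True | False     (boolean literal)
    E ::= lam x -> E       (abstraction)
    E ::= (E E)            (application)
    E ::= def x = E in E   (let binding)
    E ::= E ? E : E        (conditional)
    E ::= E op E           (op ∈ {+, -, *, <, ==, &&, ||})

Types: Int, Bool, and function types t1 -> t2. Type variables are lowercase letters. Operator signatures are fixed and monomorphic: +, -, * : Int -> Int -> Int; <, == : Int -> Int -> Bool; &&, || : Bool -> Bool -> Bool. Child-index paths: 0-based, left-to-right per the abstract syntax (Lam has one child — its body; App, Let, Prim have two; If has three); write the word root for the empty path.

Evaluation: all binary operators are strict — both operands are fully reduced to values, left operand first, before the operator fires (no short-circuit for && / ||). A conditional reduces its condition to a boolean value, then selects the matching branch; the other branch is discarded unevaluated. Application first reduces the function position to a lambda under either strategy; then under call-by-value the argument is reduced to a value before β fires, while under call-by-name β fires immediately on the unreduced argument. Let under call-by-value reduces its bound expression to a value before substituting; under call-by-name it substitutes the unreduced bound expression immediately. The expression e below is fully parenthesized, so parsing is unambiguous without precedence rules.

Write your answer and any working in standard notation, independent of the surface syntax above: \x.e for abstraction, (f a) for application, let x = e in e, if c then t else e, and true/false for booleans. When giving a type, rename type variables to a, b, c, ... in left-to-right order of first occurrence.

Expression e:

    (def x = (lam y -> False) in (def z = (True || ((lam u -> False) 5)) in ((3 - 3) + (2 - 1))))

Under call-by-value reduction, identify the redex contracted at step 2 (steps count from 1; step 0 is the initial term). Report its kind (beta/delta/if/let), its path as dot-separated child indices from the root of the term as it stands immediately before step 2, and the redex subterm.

Answer: beta at 0.1 : ((\u.false) 5)

Trace:
step 0: (let x = (\y.false) in (let z = (true || ((\u.false) 5)) in ((3 - 3) + (2 - 1))))
step 1: [let@root] (let z = (true || ((\u.false) 5)) in ((3 - 3) + (2 - 1)))
step 2: [beta@0.1] (let z = (true || false) in ((3 - 3) + (2 - 1)))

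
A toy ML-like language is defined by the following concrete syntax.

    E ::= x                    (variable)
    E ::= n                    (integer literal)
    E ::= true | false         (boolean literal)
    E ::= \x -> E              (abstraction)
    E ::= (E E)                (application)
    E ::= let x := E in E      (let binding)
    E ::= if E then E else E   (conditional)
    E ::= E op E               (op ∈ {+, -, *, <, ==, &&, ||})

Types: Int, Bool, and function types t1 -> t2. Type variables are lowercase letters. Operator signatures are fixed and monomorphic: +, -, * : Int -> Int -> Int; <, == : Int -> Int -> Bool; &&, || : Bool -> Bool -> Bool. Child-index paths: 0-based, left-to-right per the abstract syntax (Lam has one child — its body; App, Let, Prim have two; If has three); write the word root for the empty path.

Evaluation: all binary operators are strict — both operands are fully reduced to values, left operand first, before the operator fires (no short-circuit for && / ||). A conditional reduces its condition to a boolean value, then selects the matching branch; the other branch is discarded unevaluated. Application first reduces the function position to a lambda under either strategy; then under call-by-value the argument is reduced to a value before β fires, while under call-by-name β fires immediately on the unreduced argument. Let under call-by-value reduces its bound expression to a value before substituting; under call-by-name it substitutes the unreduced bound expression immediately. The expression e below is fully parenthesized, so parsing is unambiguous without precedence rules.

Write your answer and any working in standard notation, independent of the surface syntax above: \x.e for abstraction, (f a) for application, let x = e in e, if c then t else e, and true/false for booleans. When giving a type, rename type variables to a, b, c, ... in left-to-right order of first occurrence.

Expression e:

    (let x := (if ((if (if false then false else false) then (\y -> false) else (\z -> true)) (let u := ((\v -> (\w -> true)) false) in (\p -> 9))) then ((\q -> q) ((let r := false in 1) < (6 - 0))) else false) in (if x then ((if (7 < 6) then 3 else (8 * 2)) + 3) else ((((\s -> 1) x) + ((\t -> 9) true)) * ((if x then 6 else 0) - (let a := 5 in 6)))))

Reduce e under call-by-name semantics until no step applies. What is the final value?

Answer: 19

Trace:
step 0: (let x = (if ((if (if false then false else false) then (\y.false) else (\z.true)) (let u = ((\v.(\w.true)) false) in (\p.9))) then ((\q.q) ((let r = false in 1) < (6 - 0))) else false) in (if x then ((if (7 < 6) then 3 else (8 * 2)) + 3) else ((((\s.1) x) + ((\t.9) true)) * ((if x then 6 else 0) - (let a = 5 in 6)))))
step 1: [let@root] (if (if ((if (if false then false else false) then (\y.false) else (\z.true)) (let u = ((\v.(\w.true)) false) in (\p.9))) then ((\q.q) ((let r = false in 1) < (6 - 0))) else false) then ((if (7 < 6) then 3 else (8 * 2)) + 3) else ((((\s.1) (if ((if (if false then false else false) then (\y.false) else (\z.true)) (let u = ((\v.(\w.true)) false) in (\p.9))) then ((\q.q) ((let r = false in 1) < (6 - 0))) else false)) + ((\t.9) true)) * ((if (if ((if (if false then false else false) then (\y.false) else (\z.true)) (let u = ((\v.(\w.true)) false) in (\p.9))) then ((\q.q) ((let r = false in 1) < (6 - 0))) else false) then 6 else 0) - (let a = 5 in 6))))
step 2: [if@0.0.0.0] (if (if ((if false then (\y.false) else (\z.true)) (let u = ((\v.(\w.true)) false) in (\p.9))) then ((\q.q) ((let r = false in 1) < (6 - 0))) else false) then ((if (7 < 6) then 3 else (8 * 2)) + 3) else ((((\s.1) (if ((if (if false then false else false) then (\y.false) else (\z.true)) (let u = ((\v.(\w.true)) false) in (\p.9))) then ((\q.q) ((let r = false in 1) < (6 - 0))) else false)) + ((\t.9) true)) * ((if (if ((if (if false then false else false) then (\y.false) else (\z.true)) (let u = ((\v.(\w.true)) false) in (\p.9))) then ((\q.q) ((let r = false in 1) < (6 - 0))) else false) then 6 else 0) - (let a = 5 in 6))))
step 3: [if@0.0.0] (if (if ((\z.true) (let u = ((\v.(\w.true)) false) in (\p.9))) then ((\q.q) ((let r = false in 1) < (6 - 0))) else false) then ((if (7 < 6) then 3 else (8 * 2)) + 3) else ((((\s.1) (if ((if (if false then false else false) then (\y.false) else (\z.true)) (let u = ((\v.(\w.true)) false) in (\p.9))) then ((\q.q) ((let r = false in 1) < (6 - 0))) else false)) + ((\t.9) true)) * ((if (if ((if (if false then false else false) then (\y.false) else (\z.true)) (let u = ((\v.(\w.true)) false) in (\p.9))) then ((\q.q) ((let r = false in 1) < (6 - 0))) else false) then 6 else 0) - (let a = 5 in 6))))
step 4: [beta@0.0] (if (if true then ((\q.q) ((let r = false in 1) < (6 - 0))) else false) then ((if (7 < 6) then 3 else (8 * 2)) + 3) else ((((\s.1) (if ((if (if false then false else false) then (\y.false) else (\z.true)) (let u = ((\v.(\w.true)) false) in (\p.9))) then ((\q.q) ((let r = false in 1) < (6 - 0))) else false)) + ((\t.9) true)) * ((if (if ((if (if false then false else false) then (\y.false) else (\z.true)) (let u = ((\v.(\w.true)) false) in (\p.9))) then ((\q.q) ((let r = false in 1) < (6 - 0))) else false) then 6 else 0) - (let a = 5 in 6))))
step 5: [if@0] (if ((\q.q) ((let r = false in 1) < (6 - 0))) then ((if (7 < 6) then 3 else (8 * 2)) + 3) else ((((\s.1) (if ((if (if false then false else false) then (\y.false) else (\z.true)) (let u = ((\v.(\w.true)) false) in (\p.9))) then ((\q.q) ((let r = false in 1) < (6 - 0))) else false)) + ((\t.9) true)) * ((if (if ((if (if false then false else false) then (\y.false) else (\z.true)) (let u = ((\v.(\w.true)) false) in (\p.9))) then ((\q.q) ((let r = false in 1) < (6 - 0))) else false) then 6 else 0) - (let a = 5 in 6))))
step 6: [beta@0] (if ((let r = false in 1) < (6 - 0)) then ((if (7 < 6) then 3 else (8 * 2)) + 3) else ((((\s.1) (if ((if (if false then false else false) then (\y.false) else (\z.true)) (let u = ((\v.(\w.true)) false) in (\p.9))) then ((\q.q) ((let r = false in 1) < (6 - 0))) else false)) + ((\t.9) true)) * ((if (if ((if (if false then false else false) then (\y.false) else (\z.true)) (let u = ((\v.(\w.true)) false) in (\p.9))) then ((\q.q) ((let r = false in 1) < (6 - 0))) else false) then 6 else 0) - (let a = 5 in 6))))
step 7: [let@0.0] (if (1 < (6 - 0)) then ((if (7 < 6) then 3 else (8 * 2)) + 3) else ((((\s.1) (if ((if (if false then false else false) then (\y.false) else (\z.true)) (let u = ((\v.(\w.true)) false) in (\p.9))) then ((\q.q) ((let r = false in 1) < (6 - 0))) else false)) + ((\t.9) true)) * ((if (if ((if (if false then false else false) then (\y.false) else (\z.true)) (let u = ((\v.(\w.true)) false) in (\p.9))) then ((\q.q) ((let r = false in 1) < (6 - 0))) else false) then 6 else 0) - (let a = 5 in 6))))
step 8: [delta@0.1] (if (1 < 6) then ((if (7 < 6) then 3 else (8 * 2)) + 3) else ((((\s.1) (if ((if (if false then false else false) then (\y.false) else (\z.true)) (let u = ((\v.(\w.true)) false) in (\p.9))) then ((\q.q) ((let r = false in 1) < (6 - 0))) else false)) + ((\t.9) true)) * ((if (if ((if (if false then false else false) then (\y.false) else (\z.true)) (let u = ((\v.(\w.true)) false) in (\p.9))) then ((\q.q) ((let r = false in 1) < (6 - 0))) else false) then 6 else 0) - (let a = 5 in 6))))
step 9: [delta@0] (if true then ((if (7 < 6) then 3 else (8 * 2)) + 3) else ((((\s.1) (if ((if (if false then false else false) then (\y.false) else (\z.true)) (let u = ((\v.(\w.true)) false) in (\p.9))) then ((\q.q) ((let r = false in 1) < (6 - 0))) else false)) + ((\t.9) true)) * ((if (if ((if (if false then false else false) then (\y.false) else (\z.true)) (let u = ((\v.(\w.true)) false) in (\p.9))) then ((\q.q) ((let r = false in 1) < (6 - 0))) else false) then 6 else 0) - (let a = 5 in 6))))
step 10: [if@root] ((if (7 < 6) then 3 else (8 * 2)) + 3)
step 11: [delta@0.0] ((if false then 3 else (8 * 2)) + 3)
step 12: [if@0] ((8 * 2) + 3)
step 13: [delta@0] (16 + 3)
step 14: [delta@root] 19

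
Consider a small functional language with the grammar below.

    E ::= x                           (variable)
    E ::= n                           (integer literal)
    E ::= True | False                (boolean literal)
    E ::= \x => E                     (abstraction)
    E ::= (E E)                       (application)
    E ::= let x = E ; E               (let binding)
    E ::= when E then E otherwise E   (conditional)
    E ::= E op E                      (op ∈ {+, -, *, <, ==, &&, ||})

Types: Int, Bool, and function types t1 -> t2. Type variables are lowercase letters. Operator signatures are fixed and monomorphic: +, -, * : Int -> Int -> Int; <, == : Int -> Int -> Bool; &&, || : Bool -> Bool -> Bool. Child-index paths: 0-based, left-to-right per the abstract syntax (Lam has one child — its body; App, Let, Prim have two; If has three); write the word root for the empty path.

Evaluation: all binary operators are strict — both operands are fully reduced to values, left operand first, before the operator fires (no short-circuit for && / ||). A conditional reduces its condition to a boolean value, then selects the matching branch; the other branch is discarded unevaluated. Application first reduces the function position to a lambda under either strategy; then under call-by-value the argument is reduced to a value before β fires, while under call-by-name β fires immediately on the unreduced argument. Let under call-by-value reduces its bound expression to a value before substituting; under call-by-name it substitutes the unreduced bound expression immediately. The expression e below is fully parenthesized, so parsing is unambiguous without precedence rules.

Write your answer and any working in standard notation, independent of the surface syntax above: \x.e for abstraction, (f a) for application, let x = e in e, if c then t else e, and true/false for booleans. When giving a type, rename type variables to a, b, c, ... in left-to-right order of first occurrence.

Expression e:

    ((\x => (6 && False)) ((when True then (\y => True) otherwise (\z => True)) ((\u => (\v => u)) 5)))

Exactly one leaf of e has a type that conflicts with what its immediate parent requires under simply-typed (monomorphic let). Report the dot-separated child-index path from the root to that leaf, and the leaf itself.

Trace:
  unify Int ~ Bool
  FAIL: mismatch Int ~ Bool

Answer: 0.0.0 : 6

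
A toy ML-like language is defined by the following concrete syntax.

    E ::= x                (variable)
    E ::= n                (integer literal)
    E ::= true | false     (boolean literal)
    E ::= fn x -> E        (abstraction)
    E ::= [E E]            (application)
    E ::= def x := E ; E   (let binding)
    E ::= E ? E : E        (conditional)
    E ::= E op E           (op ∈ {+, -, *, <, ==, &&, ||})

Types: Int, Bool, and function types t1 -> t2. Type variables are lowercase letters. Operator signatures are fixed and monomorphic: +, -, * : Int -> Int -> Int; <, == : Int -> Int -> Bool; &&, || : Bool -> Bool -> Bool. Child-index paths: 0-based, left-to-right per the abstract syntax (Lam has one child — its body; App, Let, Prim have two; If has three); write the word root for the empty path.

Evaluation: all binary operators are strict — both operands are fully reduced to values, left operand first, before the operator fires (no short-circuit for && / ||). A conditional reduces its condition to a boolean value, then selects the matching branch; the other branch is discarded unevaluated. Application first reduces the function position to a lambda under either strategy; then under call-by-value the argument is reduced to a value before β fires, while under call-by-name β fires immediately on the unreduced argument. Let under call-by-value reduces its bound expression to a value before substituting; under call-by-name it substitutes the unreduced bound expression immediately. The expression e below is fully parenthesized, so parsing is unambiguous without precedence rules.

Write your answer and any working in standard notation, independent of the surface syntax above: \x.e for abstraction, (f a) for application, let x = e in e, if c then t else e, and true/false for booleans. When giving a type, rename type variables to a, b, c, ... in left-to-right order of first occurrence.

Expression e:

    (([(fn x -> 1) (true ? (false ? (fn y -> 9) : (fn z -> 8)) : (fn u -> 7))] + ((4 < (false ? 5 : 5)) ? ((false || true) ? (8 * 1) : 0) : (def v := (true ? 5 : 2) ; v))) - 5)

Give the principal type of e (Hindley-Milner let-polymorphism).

Trace:
\x._ : a -> Int
  unify Bool ~ Bool
  unify Bool ~ Bool
\y._ : b -> Int
\z._ : c -> Int
  unify b -> Int ~ c -> Int
  unify b ~ c
  unify Int ~ Int
\u._ : d -> Int
  unify c -> Int ~ d -> Int
  unify c ~ d
  unify Int ~ Int
  unify a -> Int ~ (d -> Int) -> e
  unify a ~ d -> Int
  unify Int ~ e
_ _ : Int
  unify Int ~ Int
  unify Int ~ Int
  unify Bool ~ Bool
  unify Int ~ Int
  unify Int ~ Int
  unify Bool ~ Bool
  unify Bool ~ Bool
  unify Bool ~ Bool
  unify Bool ~ Bool
  unify Int ~ Int
  unify Int ~ Int
  unify Int ~ Int
  unify Bool ~ Bool
  unify Int ~ Int
let v : Int
v : Int
  unify Int ~ Int
  unify Int ~ Int
  unify Int ~ Int
  unify Int ~ Int

Answer: Int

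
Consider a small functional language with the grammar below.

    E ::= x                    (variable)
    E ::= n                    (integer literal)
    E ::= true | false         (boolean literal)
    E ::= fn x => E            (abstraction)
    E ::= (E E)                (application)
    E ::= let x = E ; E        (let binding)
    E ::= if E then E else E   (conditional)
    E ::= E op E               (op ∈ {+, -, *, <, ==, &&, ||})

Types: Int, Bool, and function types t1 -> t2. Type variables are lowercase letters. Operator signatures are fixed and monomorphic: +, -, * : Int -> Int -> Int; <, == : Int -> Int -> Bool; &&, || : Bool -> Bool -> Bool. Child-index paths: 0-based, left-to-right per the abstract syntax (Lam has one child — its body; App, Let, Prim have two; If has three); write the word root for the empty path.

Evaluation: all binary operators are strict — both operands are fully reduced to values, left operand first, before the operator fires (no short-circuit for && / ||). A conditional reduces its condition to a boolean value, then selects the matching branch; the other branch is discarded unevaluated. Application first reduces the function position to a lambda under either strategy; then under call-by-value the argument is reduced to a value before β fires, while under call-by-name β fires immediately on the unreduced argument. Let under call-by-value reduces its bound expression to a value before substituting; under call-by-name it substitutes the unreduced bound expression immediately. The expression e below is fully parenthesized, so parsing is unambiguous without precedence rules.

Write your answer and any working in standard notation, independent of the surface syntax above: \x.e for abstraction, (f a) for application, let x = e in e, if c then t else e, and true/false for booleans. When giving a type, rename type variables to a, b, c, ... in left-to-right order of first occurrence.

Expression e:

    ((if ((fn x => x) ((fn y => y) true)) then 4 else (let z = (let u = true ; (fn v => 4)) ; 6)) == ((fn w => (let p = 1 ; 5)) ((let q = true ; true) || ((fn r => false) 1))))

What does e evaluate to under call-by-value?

Answer: false

Derivation:
step 0: ((if ((\x.x) ((\y.y) true)) then 4 else (let z = (let u = true in (\v.4)) in 6)) == ((\w.(let p = 1 in 5)) ((let q = true in true) || ((\r.false) 1))))
step 1: [beta@0.0.1] ((if ((\x.x) true) then 4 else (let z = (let u = true in (\v.4)) in 6)) == ((\w.(let p = 1 in 5)) ((let q = true in true) || ((\r.false) 1))))
step 2: [beta@0.0] ((if true then 4 else (let z = (let u = true in (\v.4)) in 6)) == ((\w.(let p = 1 in 5)) ((let q = true in true) || ((\r.false) 1))))
step 3: [if@0] (4 == ((\w.(let p = 1 in 5)) ((let q = true in true) || ((\r.false) 1))))
step 4: [let@1.1.0] (4 == ((\w.(let p = 1 in 5)) (true || ((\r.false) 1))))
step 5: [beta@1.1.1] (4 == ((\w.(let p = 1 in 5)) (true || false)))
step 6: [delta@1.1] (4 == ((\w.(let p = 1 in 5)) true))
step 7: [beta@1] (4 == (let p = 1 in 5))
step 8: [let@1] (4 == 5)
step 9: [delta@root] false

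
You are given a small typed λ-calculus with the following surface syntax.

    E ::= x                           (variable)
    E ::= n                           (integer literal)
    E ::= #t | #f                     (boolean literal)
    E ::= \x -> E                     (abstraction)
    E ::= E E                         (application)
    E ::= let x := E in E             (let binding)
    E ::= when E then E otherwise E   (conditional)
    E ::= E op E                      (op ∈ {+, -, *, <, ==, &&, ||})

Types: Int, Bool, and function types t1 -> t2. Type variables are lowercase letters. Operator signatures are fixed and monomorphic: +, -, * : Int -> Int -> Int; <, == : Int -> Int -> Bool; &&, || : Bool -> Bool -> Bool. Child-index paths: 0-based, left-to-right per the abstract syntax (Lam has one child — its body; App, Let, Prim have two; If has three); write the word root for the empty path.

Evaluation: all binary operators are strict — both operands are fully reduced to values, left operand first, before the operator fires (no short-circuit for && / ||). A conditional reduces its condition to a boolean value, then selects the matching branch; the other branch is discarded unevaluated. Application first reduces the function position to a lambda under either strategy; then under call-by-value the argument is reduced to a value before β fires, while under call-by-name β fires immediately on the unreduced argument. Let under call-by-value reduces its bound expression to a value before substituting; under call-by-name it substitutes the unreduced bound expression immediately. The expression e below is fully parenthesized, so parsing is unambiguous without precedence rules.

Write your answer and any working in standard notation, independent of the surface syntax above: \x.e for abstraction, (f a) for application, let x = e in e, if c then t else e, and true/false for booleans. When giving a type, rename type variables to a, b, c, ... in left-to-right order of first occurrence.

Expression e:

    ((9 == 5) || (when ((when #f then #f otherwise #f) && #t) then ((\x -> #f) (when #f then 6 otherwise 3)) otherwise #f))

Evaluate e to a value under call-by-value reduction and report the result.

Trace:
step 0: ((9 == 5) || (if ((if false then false else false) && true) then ((\x.false) (if false then 6 else 3)) else false))
step 1: [delta@0] (false || (if ((if false then false else false) && true) then ((\x.false) (if false then 6 else 3)) else false))
step 2: [if@1.0.0] (false || (if (false && true) then ((\x.false) (if false then 6 else 3)) else false))
step 3: [delta@1.0] (false || (if false then ((\x.false) (if false then 6 else 3)) else false))
step 4: [if@1] (false || false)
step 5: [delta@root] false

Answer: false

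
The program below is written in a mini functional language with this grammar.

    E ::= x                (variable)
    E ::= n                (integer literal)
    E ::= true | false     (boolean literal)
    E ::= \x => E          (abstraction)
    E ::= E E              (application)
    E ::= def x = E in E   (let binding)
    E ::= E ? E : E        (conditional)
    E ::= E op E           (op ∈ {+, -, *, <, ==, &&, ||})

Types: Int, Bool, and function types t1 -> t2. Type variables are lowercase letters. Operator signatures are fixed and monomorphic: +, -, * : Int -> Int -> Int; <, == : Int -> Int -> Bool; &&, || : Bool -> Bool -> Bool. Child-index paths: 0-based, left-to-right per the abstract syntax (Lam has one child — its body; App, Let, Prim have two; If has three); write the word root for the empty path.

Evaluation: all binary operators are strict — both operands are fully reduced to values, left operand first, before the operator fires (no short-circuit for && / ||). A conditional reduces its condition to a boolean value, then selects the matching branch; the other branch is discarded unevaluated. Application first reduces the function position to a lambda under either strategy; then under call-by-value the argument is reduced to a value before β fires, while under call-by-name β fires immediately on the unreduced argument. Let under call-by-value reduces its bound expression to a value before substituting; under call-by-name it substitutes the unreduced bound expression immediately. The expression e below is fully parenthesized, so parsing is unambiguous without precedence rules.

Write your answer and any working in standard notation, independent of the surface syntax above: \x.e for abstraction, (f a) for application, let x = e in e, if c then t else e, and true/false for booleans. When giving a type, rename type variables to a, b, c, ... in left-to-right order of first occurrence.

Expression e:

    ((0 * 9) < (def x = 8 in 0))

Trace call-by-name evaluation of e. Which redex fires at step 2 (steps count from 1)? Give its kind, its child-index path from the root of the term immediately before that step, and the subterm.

Answer: let at 1 : (let x = 8 in 0)

Derivation:
step 0: ((0 * 9) < (let x = 8 in 0))
step 1: [delta@0] (0 < (let x = 8 in 0))
step 2: [let@1] (0 < 0)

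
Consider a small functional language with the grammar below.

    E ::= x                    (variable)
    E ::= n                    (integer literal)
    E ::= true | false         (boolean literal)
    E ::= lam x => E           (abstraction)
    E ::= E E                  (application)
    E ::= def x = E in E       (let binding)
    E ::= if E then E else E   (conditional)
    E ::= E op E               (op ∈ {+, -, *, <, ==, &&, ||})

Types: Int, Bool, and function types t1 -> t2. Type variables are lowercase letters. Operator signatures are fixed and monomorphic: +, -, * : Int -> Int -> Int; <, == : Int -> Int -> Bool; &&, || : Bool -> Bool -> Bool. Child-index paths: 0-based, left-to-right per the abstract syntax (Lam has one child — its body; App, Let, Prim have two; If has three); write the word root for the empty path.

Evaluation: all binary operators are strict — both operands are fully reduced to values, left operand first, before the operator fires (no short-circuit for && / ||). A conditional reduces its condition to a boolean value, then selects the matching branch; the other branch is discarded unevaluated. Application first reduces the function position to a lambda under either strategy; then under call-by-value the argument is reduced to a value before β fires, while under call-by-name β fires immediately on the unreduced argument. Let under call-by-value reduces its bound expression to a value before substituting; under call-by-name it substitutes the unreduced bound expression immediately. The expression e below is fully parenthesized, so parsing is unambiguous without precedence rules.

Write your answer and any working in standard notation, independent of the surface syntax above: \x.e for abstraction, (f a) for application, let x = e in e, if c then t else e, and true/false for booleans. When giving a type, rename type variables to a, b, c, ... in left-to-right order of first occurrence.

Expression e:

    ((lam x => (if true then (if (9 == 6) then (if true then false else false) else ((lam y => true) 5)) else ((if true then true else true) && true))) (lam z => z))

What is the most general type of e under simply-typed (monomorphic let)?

Answer: Bool

Working:
  unify Bool ~ Bool
  unify Int ~ Int
  unify Int ~ Int
  unify Bool ~ Bool
  unify Bool ~ Bool
  unify Bool ~ Bool
\y._ : b -> Bool
  unify b -> Bool ~ Int -> c
  unify b ~ Int
  unify Bool ~ c
_ _ : Bool
  unify Bool ~ Bool
  unify Bool ~ Bool
  unify Bool ~ Bool
  unify Bool ~ Bool
  unify Bool ~ Bool
  unify Bool ~ Bool
\x._ : a -> Bool
z : d
\z._ : d -> d
  unify a -> Bool ~ (d -> d) -> e
  unify a ~ d -> d
  unify Bool ~ e
_ _ : Bool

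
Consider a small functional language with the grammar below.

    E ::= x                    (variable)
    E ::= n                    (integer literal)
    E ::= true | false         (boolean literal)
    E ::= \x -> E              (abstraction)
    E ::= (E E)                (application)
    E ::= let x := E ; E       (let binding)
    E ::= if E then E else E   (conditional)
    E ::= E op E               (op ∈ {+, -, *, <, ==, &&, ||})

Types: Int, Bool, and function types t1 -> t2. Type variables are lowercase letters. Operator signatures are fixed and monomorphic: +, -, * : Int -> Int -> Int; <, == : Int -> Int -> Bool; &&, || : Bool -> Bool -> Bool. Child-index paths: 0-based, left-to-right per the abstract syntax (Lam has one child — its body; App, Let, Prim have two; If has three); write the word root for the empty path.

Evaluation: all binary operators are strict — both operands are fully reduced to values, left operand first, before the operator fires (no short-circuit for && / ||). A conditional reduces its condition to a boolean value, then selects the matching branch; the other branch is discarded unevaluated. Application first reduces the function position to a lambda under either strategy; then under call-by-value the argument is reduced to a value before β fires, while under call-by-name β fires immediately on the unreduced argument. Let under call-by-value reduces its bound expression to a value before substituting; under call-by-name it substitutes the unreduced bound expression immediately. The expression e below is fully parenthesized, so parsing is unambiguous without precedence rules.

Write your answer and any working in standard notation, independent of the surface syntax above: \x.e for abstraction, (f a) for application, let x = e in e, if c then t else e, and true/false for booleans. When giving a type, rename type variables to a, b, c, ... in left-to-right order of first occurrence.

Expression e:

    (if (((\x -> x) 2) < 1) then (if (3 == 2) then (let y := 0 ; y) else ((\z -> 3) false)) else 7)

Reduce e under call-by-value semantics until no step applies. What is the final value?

Answer: 7

Trace:
step 0: (if (((\x.x) 2) < 1) then (if (3 == 2) then (let y = 0 in y) else ((\z.3) false)) else 7)
step 1: [beta@0.0] (if (2 < 1) then (if (3 == 2) then (let y = 0 in y) else ((\z.3) false)) else 7)
step 2: [delta@0] (if false then (if (3 == 2) then (let y = 0 in y) else ((\z.3) false)) else 7)
step 3: [if@root] 7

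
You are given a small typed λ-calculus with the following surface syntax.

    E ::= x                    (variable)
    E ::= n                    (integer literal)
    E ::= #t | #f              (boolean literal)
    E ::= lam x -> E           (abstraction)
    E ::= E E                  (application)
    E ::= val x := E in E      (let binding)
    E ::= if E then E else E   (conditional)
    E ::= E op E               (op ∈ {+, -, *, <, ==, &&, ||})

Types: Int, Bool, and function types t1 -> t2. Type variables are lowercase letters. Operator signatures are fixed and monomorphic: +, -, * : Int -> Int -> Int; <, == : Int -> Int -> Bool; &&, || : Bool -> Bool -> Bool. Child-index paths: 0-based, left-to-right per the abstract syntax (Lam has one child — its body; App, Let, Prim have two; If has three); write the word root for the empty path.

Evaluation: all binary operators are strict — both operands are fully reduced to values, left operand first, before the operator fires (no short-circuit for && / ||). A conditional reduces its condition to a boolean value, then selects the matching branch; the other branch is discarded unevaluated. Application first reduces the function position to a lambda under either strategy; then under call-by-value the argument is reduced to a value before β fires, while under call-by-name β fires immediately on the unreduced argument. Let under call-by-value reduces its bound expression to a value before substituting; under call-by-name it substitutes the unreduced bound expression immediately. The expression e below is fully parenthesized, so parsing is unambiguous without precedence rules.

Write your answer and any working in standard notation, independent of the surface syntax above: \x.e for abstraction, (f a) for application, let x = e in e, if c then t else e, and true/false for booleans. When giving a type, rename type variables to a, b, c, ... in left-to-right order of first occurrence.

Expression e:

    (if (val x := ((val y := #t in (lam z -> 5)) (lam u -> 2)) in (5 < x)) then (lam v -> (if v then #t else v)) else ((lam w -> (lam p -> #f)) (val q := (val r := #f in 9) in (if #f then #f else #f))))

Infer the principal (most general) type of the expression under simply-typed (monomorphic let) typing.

Answer: Bool -> Bool

Trace:
let y : Bool
\z._ : a -> Int
\u._ : b -> Int
  unify a -> Int ~ (b -> Int) -> c
  unify a ~ b -> Int
  unify Int ~ c
_ _ : Int
let x : Int
  unify Int ~ Int
x : Int
  unify Int ~ Int
  unify Bool ~ Bool
v : d
  unify d ~ Bool
v : Bool
  unify Bool ~ Bool
\v._ : Bool -> Bool
\p._ : f -> Bool
\w._ : e -> f -> Bool
let r : Bool
let q : Int
  unify Bool ~ Bool
  unify Bool ~ Bool
  unify e -> f -> Bool ~ Bool -> g
  unify e ~ Bool
  unify f -> Bool ~ g
_ _ : f -> Bool
  unify Bool -> Bool ~ f -> Bool
  unify Bool ~ f
  unify Bool ~ Bool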